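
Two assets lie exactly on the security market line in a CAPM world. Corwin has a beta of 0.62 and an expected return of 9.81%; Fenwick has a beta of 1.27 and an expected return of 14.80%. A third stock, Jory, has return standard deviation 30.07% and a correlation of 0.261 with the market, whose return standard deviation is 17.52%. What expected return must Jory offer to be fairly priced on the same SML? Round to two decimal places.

8.49%

MRP = (14.80% − 9.81%) / (1.27 − 0.62) = 7.6769%
R_f = 9.81% − 0.62 × 7.6769% = 5.0503%
β_Jory = ρ·σ_i/σ_m = 0.261 × 30.07 / 17.52 = 0.4480
E(R_Jory) = R_f + β × MRP = 5.0503% + 0.4480 × 7.6769% = 8.49%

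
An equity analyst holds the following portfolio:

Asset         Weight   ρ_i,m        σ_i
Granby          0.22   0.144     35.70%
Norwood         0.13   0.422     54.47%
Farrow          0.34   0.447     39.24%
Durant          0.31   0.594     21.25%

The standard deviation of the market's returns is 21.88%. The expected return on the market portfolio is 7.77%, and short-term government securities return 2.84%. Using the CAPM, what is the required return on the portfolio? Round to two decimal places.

β_Granby = 0.144 × 35.70% / 21.88% = 0.2350
β_Norwood = 0.422 × 54.47% / 21.88% = 1.0506
β_Farrow = 0.447 × 39.24% / 21.88% = 0.8017
β_Durant = 0.594 × 21.25% / 21.88% = 0.5769
β_P = Σ w_i β_i = 0.22×0.2350 + 0.13×1.0506 + 0.34×0.8017 + 0.31×0.5769 = 0.6397
MRP = 7.77% − 2.84% = 4.93%
E(R_P) = R_f + β_P × MRP = 2.84% + 0.6397 × 4.93% = 5.99%

5.99%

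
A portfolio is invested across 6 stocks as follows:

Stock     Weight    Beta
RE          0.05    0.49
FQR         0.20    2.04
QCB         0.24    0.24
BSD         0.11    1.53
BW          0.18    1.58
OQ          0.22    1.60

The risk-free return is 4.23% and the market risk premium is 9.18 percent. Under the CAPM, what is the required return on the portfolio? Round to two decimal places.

16.12%

β_P = Σ w_i β_i = 0.05×0.49 + 0.20×2.04 + 0.24×0.24 + 0.11×1.53 + 0.18×1.58 + 0.22×1.60 = 1.2948
E(R_P) = R_f + β_P × MRP = 4.23% + 1.2948 × 9.18% = 16.12%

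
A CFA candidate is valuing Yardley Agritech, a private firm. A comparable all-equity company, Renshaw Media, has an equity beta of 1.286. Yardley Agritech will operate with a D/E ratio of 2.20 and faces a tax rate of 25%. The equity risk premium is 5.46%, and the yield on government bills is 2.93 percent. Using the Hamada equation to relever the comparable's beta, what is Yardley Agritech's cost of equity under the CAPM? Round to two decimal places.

21.54%

β_L = β_U × [1 + (1 − t)(D/E)] = 1.286 × [1 + (1 − 0.25) × 2.20]
    = 1.286 × [1 + 0.75 × 2.20] = 1.286 × 2.6500 = 3.4079
E(R) = R_f + β_L × MRP = 2.93% + 3.4079 × 5.46% = 21.54%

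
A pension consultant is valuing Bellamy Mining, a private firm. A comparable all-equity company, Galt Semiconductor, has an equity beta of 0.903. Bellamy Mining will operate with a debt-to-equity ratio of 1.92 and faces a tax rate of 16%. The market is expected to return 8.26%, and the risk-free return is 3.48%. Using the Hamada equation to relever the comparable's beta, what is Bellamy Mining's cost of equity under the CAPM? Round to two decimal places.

β_L = β_U × [1 + (1 − t)(D/E)] = 0.903 × [1 + (1 − 0.16) × 1.92]
    = 0.903 × [1 + 0.84 × 1.92] = 0.903 × 2.6128 = 2.3594
MRP = 8.26% − 3.48% = 4.78%
E(R) = R_f + β_L × MRP = 3.48% + 2.3594 × 4.78% = 14.76%

14.76%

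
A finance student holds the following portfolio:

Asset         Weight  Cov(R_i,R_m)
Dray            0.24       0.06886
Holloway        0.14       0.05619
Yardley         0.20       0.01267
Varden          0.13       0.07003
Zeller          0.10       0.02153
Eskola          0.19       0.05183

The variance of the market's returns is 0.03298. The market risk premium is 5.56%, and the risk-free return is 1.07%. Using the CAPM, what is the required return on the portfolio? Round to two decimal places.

β_Dray = 0.06886 / 0.03298 = 2.0879
β_Holloway = 0.05619 / 0.03298 = 1.7038
β_Yardley = 0.01267 / 0.03298 = 0.3842
β_Varden = 0.07003 / 0.03298 = 2.1234
β_Zeller = 0.02153 / 0.03298 = 0.6528
β_Eskola = 0.05183 / 0.03298 = 1.5716
β_P = Σ w_i β_i = 0.24×2.0879 + 0.14×1.7038 + 0.20×0.3842 + 0.13×2.1234 + 0.10×0.6528 + 0.19×1.5716 = 1.4564
E(R_P) = R_f + β_P × MRP = 1.07% + 1.4564 × 5.56% = 9.17%

9.17%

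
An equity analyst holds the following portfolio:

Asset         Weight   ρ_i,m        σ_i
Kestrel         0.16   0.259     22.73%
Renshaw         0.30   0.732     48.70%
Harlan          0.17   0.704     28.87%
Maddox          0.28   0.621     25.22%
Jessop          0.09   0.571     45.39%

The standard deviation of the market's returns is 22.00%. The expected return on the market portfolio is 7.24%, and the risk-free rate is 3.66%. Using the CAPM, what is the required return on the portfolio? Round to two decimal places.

7.21%

β_Kestrel = 0.259 × 22.73% / 22.00% = 0.2676
β_Renshaw = 0.732 × 48.70% / 22.00% = 1.6204
β_Harlan = 0.704 × 28.87% / 22.00% = 0.9238
β_Maddox = 0.621 × 25.22% / 22.00% = 0.7119
β_Jessop = 0.571 × 45.39% / 22.00% = 1.1781
β_P = Σ w_i β_i = 0.16×0.2676 + 0.30×1.6204 + 0.17×0.9238 + 0.28×0.7119 + 0.09×1.1781 = 0.9913
MRP = 7.24% − 3.66% = 3.58%
E(R_P) = R_f + β_P × MRP = 3.66% + 0.9913 × 3.58% = 7.21%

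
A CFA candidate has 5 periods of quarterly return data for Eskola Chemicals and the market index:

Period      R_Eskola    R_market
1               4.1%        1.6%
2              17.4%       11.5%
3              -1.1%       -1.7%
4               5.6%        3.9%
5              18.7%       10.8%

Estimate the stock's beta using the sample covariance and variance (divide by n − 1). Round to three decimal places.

Mean R_i = (4.1 + 17.4 − 1.1 + 5.6 + 18.7) / 5 = 8.9400%
Mean R_m = (1.6 + 11.5 − 1.7 + 3.9 + 10.8) / 5 = 5.2200%
Σ(R_i − R̄_i)(R_m − R̄_m) = 198.9960  ⇒  Cov = 198.9960 / 4 = 49.7490
Σ(R_m − R̄_m)² = 133.3080  ⇒  Var(R_m) = 133.3080 / 4 = 33.3270
β = Cov / Var(R_m) = 49.7490 / 33.3270 = 1.4928

1.493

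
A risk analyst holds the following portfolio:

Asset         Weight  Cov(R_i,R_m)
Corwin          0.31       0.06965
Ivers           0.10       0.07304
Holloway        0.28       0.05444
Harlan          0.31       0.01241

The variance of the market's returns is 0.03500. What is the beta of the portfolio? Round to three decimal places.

β_Corwin = 0.06965 / 0.03500 = 1.9900
β_Ivers = 0.07304 / 0.03500 = 2.0869
β_Holloway = 0.05444 / 0.03500 = 1.5554
β_Harlan = 0.01241 / 0.03500 = 0.3546
β_P = Σ w_i β_i = 0.31×1.9900 + 0.10×2.0869 + 0.28×1.5554 + 0.31×0.3546 = 1.3710

1.371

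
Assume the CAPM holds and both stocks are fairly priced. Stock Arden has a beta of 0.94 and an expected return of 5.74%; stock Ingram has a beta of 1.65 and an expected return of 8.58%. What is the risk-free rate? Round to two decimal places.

1.98%

Both satisfy E(R) = R_f + β·MRP, so the slope of the SML is
MRP = (8.58% − 5.74%) / (1.65 − 0.94) = 2.84% / 0.71 = 4.0000%
R_f = E(R_Arden) − β_Arden·MRP = 5.74% − 0.94 × 4.0000% = 1.9800%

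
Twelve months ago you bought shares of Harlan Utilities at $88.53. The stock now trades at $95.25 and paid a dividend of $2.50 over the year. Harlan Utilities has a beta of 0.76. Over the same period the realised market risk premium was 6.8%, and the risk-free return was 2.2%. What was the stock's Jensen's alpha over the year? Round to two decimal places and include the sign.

Realised HPR = (P1 + D1 − P0) / P0 = (95.25 + 2.50 − 88.53) / 88.53 = 9.22 / 88.53 = 10.4145%
CAPM required = R_f + β·MRP = 2.2% + 0.76 × 6.8% = 7.3680%
α = realised − required = 10.4145% − 7.3680% = +3.05%

+3.05%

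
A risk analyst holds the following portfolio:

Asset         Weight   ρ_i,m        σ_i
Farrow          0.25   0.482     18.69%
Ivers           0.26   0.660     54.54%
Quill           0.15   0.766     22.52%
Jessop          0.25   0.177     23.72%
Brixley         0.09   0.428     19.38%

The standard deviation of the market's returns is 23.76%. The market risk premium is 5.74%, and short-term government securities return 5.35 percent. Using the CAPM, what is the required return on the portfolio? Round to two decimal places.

β_Farrow = 0.482 × 18.69% / 23.76% = 0.3791
β_Ivers = 0.660 × 54.54% / 23.76% = 1.5150
β_Quill = 0.766 × 22.52% / 23.76% = 0.7260
β_Jessop = 0.177 × 23.72% / 23.76% = 0.1767
β_Brixley = 0.428 × 19.38% / 23.76% = 0.3491
β_P = Σ w_i β_i = 0.25×0.3791 + 0.26×1.5150 + 0.15×0.7260 + 0.25×0.1767 + 0.09×0.3491 = 0.6732
E(R_P) = R_f + β_P × MRP = 5.35% + 0.6732 × 5.74% = 9.21%

9.21%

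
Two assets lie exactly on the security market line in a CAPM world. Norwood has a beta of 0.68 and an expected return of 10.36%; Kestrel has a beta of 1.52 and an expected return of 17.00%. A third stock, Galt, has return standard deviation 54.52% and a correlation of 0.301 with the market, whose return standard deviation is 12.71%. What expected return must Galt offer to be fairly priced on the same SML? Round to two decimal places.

15.19%

MRP = (17.00% − 10.36%) / (1.52 − 0.68) = 7.9048%
R_f = 10.36% − 0.68 × 7.9048% = 4.9847%
β_Galt = ρ·σ_i/σ_m = 0.301 × 54.52 / 12.71 = 1.2912
E(R_Galt) = R_f + β × MRP = 4.9847% + 1.2912 × 7.9048% = 15.19%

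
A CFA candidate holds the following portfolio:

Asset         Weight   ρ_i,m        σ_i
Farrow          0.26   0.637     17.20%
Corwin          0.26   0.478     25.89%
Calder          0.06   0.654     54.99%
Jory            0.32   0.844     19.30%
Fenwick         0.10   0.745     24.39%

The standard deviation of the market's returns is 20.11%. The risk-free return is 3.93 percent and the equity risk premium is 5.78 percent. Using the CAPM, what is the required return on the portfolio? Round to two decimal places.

8.31%

β_Farrow = 0.637 × 17.20% / 20.11% = 0.5448
β_Corwin = 0.478 × 25.89% / 20.11% = 0.6154
β_Calder = 0.654 × 54.99% / 20.11% = 1.7883
β_Jory = 0.844 × 19.30% / 20.11% = 0.8100
β_Fenwick = 0.745 × 24.39% / 20.11% = 0.9036
β_P = Σ w_i β_i = 0.26×0.5448 + 0.26×0.6154 + 0.06×1.7883 + 0.32×0.8100 + 0.10×0.9036 = 0.7585
E(R_P) = R_f + β_P × MRP = 3.93% + 0.7585 × 5.78% = 8.31%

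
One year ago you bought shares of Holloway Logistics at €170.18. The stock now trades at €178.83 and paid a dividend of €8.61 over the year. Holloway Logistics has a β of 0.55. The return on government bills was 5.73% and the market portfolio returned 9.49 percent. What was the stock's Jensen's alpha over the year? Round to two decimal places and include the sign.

Realised HPR = (P1 + D1 − P0) / P0 = (178.83 + 8.61 − 170.18) / 170.18 = 17.26 / 170.18 = 10.1422%
MRP = 9.49% − 5.73% = 3.76%
CAPM required = R_f + β·MRP = 5.73% + 0.55 × 3.76% = 7.7980%
α = realised − required = 10.1422% − 7.7980% = +2.34%

+2.34%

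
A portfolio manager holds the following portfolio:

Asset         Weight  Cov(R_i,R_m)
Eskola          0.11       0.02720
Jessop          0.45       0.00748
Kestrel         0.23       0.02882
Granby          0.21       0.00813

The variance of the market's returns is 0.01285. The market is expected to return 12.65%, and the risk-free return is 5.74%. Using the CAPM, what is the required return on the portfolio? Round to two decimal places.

13.64%

β_Eskola = 0.02720 / 0.01285 = 2.1167
β_Jessop = 0.00748 / 0.01285 = 0.5821
β_Kestrel = 0.02882 / 0.01285 = 2.2428
β_Granby = 0.00813 / 0.01285 = 0.6327
β_P = Σ w_i β_i = 0.11×2.1167 + 0.45×0.5821 + 0.23×2.2428 + 0.21×0.6327 = 1.1435
MRP = 12.65% − 5.74% = 6.91%
E(R_P) = R_f + β_P × MRP = 5.74% + 1.1435 × 6.91% = 13.64%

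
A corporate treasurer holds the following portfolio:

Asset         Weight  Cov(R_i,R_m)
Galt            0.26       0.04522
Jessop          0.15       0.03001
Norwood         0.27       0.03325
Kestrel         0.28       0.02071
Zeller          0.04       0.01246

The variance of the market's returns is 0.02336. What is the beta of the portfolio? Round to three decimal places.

1.350

β_Galt = 0.04522 / 0.02336 = 1.9358
β_Jessop = 0.03001 / 0.02336 = 1.2847
β_Norwood = 0.03325 / 0.02336 = 1.4234
β_Kestrel = 0.02071 / 0.02336 = 0.8866
β_Zeller = 0.01246 / 0.02336 = 0.5334
β_P = Σ w_i β_i = 0.26×1.9358 + 0.15×1.2847 + 0.27×1.4234 + 0.28×0.8866 + 0.04×0.5334 = 1.3499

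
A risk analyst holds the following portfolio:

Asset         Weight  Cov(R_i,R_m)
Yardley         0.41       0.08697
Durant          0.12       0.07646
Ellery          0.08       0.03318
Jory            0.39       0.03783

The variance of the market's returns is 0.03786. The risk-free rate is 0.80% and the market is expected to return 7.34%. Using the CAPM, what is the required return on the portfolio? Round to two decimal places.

11.55%

β_Yardley = 0.08697 / 0.03786 = 2.2971
β_Durant = 0.07646 / 0.03786 = 2.0195
β_Ellery = 0.03318 / 0.03786 = 0.8764
β_Jory = 0.03783 / 0.03786 = 0.9992
β_P = Σ w_i β_i = 0.41×2.2971 + 0.12×2.0195 + 0.08×0.8764 + 0.39×0.9992 = 1.6440
MRP = 7.34% − 0.80% = 6.54%
E(R_P) = R_f + β_P × MRP = 0.80% + 1.6440 × 6.54% = 11.55%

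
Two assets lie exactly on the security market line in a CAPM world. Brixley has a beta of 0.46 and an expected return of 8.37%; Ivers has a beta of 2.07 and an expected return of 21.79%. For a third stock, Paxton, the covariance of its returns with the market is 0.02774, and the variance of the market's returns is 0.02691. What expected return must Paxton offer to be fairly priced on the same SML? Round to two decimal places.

MRP = (21.79% − 8.37%) / (2.07 − 0.46) = 8.3354%
R_f = 8.37% − 0.46 × 8.3354% = 4.5357%
β_Paxton = Cov / Var(R_m) = 0.02774 / 0.02691 = 1.0308
E(R_Paxton) = R_f + β × MRP = 4.5357% + 1.0308 × 8.3354% = 13.13%

13.13%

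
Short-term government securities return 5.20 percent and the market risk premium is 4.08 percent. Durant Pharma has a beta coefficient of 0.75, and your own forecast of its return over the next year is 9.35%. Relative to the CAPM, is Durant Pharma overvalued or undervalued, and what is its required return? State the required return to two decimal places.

Required return = R_f + β·MRP = 5.20% + 0.75 × 4.08% = 8.26%
Forecast 9.35% > required 8.26% → the stock plots above the SML → undervalued.

Undervalued; required return 8.26%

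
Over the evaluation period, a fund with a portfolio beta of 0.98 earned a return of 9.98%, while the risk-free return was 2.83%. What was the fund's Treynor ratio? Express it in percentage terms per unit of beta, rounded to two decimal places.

Treynor = (R_P − R_f) / β_P = (9.98% − 2.83%) / 0.9800 = 7.15% / 0.9800 = 7.30%

7.30%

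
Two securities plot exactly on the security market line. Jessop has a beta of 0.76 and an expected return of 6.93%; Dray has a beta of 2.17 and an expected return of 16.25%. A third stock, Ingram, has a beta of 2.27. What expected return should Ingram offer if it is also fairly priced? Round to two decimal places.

MRP (SML slope) = (16.25% − 6.93%) / (2.17 − 0.76) = 9.32% / 1.41 = 6.6099%
R_f (intercept) = 6.93% − 0.76 × 6.6099% = 1.9065%
E(R_Ingram) = R_f + β × MRP = 1.9065% + 2.27 × 6.6099% = 16.91%

16.91%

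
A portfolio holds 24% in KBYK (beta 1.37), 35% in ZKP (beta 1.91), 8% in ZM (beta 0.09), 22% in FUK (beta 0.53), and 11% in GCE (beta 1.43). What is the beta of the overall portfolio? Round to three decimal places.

1.278

β_P = Σ w_i β_i = 0.24×1.37 + 0.35×1.91 + 0.08×0.09 + 0.22×0.53 + 0.11×1.43 = 1.2784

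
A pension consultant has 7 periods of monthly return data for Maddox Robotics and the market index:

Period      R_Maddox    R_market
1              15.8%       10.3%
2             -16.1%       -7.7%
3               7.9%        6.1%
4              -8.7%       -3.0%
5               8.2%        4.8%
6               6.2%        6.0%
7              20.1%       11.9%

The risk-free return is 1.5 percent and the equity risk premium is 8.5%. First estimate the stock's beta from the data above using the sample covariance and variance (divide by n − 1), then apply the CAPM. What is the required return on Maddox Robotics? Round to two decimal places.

16.99%

Mean R_i = (15.8 − 16.1 + 7.9 − 8.7 + 8.2 + 6.2 + 20.1) / 7 = 4.7714%
Mean R_m = (10.3 − 7.7 + 6.1 − 3.0 + 4.8 + 6.0 + 11.9) / 7 = 4.0571%
Σ(R_i − R̄_i)(R_m − R̄_m) = 541.2414  ⇒  Cov = 541.2414 / 6 = 90.2069
Σ(R_m − R̄_m)² = 297.0171  ⇒  Var(R_m) = 297.0171 / 6 = 49.5029
β = Cov / Var(R_m) = 90.2069 / 49.5029 = 1.8223
E(R) = R_f + β × MRP = 1.5% + 1.8223 × 8.5% = 16.99%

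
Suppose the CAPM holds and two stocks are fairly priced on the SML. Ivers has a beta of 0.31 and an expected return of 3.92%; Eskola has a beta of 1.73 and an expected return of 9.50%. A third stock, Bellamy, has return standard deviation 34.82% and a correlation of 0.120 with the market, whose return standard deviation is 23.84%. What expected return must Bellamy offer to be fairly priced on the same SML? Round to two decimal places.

3.39%

MRP = (9.50% − 3.92%) / (1.73 − 0.31) = 3.9296%
R_f = 3.92% − 0.31 × 3.9296% = 2.7018%
β_Bellamy = ρ·σ_i/σ_m = 0.120 × 34.82 / 23.84 = 0.1753
E(R_Bellamy) = R_f + β × MRP = 2.7018% + 0.1753 × 3.9296% = 3.39%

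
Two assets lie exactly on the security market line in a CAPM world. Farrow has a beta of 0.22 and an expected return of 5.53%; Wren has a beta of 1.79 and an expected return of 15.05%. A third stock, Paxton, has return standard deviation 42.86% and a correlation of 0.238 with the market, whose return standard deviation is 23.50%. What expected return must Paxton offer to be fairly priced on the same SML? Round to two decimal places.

MRP = (15.05% − 5.53%) / (1.79 − 0.22) = 6.0637%
R_f = 5.53% − 0.22 × 6.0637% = 4.1960%
β_Paxton = ρ·σ_i/σ_m = 0.238 × 42.86 / 23.50 = 0.4341
E(R_Paxton) = R_f + β × MRP = 4.1960% + 0.4341 × 6.0637% = 6.83%

6.83%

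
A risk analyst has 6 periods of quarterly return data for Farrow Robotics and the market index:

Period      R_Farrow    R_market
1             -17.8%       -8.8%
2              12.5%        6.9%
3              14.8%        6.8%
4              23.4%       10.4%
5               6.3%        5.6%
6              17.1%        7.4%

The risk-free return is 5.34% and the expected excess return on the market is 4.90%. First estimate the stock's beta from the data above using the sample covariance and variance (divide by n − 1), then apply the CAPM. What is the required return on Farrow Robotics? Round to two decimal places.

15.54%

Mean R_i = (-17.8 + 12.5 + 14.8 + 23.4 + 6.3 + 17.1) / 6 = 9.3833%
Mean R_m = (-8.8 + 6.9 + 6.8 + 10.4 + 5.6 + 7.4) / 6 = 4.7167%
Σ(R_i − R̄_i)(R_m − R̄_m) = 483.1617  ⇒  Cov = 483.1617 / 5 = 96.6323
Σ(R_m − R̄_m)² = 232.0883  ⇒  Var(R_m) = 232.0883 / 5 = 46.4177
β = Cov / Var(R_m) = 96.6323 / 46.4177 = 2.0818
E(R) = R_f + β × MRP = 5.34% + 2.0818 × 4.90% = 15.54%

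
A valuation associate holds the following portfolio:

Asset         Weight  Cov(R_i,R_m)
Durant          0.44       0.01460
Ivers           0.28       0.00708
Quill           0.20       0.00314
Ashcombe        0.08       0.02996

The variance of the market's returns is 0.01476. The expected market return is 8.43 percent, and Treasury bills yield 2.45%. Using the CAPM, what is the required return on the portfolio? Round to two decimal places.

β_Durant = 0.01460 / 0.01476 = 0.9892
β_Ivers = 0.00708 / 0.01476 = 0.4797
β_Quill = 0.00314 / 0.01476 = 0.2127
β_Ashcombe = 0.02996 / 0.01476 = 2.0298
β_P = Σ w_i β_i = 0.44×0.9892 + 0.28×0.4797 + 0.20×0.2127 + 0.08×2.0298 = 0.7745
MRP = 8.43% − 2.45% = 5.98%
E(R_P) = R_f + β_P × MRP = 2.45% + 0.7745 × 5.98% = 7.08%

7.08%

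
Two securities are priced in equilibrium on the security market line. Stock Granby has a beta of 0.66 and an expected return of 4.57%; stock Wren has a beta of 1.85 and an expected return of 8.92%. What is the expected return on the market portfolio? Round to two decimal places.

Both satisfy E(R) = R_f + β·MRP, so the slope of the SML is
MRP = (8.92% − 4.57%) / (1.85 − 0.66) = 4.35% / 1.19 = 3.6555%
R_f = E(R_Granby) − β_Granby·MRP = 4.57% − 0.66 × 3.6555% = 2.1574%
E(R_m) = R_f + MRP = 2.1574% + 3.6555% = 5.81%

5.81%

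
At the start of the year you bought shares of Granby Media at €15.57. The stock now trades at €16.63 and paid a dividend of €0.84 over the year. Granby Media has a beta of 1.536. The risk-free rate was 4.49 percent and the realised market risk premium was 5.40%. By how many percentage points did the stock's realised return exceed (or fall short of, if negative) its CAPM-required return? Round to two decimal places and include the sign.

Realised HPR = (P1 + D1 − P0) / P0 = (16.63 + 0.84 − 15.57) / 15.57 = 1.90 / 15.57 = 12.2030%
CAPM required = R_f + β·MRP = 4.49% + 1.536 × 5.40% = 12.78440%
α = realised − required = 12.2030% − 12.78440% = -0.58%

-0.58%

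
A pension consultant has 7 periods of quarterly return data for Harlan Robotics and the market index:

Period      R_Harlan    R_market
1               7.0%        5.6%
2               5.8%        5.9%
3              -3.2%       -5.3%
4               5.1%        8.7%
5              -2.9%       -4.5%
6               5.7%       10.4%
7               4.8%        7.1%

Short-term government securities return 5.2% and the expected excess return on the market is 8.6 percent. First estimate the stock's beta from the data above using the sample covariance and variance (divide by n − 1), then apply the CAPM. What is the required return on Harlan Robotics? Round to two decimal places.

10.71%

Mean R_i = (7.0 + 5.8 − 3.2 + 5.1 − 2.9 + 5.7 + 4.8) / 7 = 3.1857%
Mean R_m = (5.6 + 5.9 − 5.3 + 8.7 − 4.5 + 10.4 + 7.1) / 7 = 3.9857%
Σ(R_i − R̄_i)(R_m − R̄_m) = 152.2786  ⇒  Cov = 152.2786 / 6 = 25.3798
Σ(R_m − R̄_m)² = 237.5686  ⇒  Var(R_m) = 237.5686 / 6 = 39.5948
β = Cov / Var(R_m) = 25.3798 / 39.5948 = 0.6410
E(R) = R_f + β × MRP = 5.2% + 0.6410 × 8.6% = 10.71%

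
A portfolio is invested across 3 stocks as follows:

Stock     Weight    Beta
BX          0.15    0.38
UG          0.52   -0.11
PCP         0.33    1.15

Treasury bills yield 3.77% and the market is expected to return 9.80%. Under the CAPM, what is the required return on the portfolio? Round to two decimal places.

6.06%

β_P = Σ w_i β_i = 0.15×0.38 + 0.52×-0.11 + 0.33×1.15 = 0.3793
MRP = 9.80% − 3.77% = 6.03%
E(R_P) = R_f + β_P × MRP = 3.77% + 0.3793 × 6.03% = 6.06%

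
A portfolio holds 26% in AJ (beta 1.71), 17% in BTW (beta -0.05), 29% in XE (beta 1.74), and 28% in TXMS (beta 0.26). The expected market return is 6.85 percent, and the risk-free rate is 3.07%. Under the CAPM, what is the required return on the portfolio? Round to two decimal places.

β_P = Σ w_i β_i = 0.26×1.71 + 0.17×-0.05 + 0.29×1.74 + 0.28×0.26 = 1.0135
MRP = 6.85% − 3.07% = 3.78%
E(R_P) = R_f + β_P × MRP = 3.07% + 1.0135 × 3.78% = 6.90%

6.90%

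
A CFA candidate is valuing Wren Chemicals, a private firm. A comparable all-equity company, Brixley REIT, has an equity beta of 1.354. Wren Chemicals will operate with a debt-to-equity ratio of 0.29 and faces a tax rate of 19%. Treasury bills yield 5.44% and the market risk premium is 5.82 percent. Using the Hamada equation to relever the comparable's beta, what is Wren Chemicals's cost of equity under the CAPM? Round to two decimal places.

15.17%

β_L = β_U × [1 + (1 − t)(D/E)] = 1.354 × [1 + (1 − 0.19) × 0.29]
    = 1.354 × [1 + 0.81 × 0.29] = 1.354 × 1.2349 = 1.6721
E(R) = R_f + β_L × MRP = 5.44% + 1.6721 × 5.82% = 15.17%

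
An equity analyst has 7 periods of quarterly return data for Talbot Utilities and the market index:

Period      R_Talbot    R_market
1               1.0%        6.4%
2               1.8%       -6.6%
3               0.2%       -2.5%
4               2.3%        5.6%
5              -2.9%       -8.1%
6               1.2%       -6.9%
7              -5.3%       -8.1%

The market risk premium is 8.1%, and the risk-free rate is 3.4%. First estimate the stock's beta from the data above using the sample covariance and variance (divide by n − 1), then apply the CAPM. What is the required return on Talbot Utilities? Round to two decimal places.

5.41%

Mean R_i = (1.0 + 1.8 + 0.2 + 2.3 − 2.9 + 1.2 − 5.3) / 7 = -0.2429%
Mean R_m = (6.4 − 6.6 − 2.5 + 5.6 − 8.1 − 6.9 − 8.1) / 7 = -2.8857%
Σ(R_i − R̄_i)(R_m − R̄_m) = 60.1343  ⇒  Cov = 60.1343 / 6 = 10.0224
Σ(R_m − R̄_m)² = 242.6686  ⇒  Var(R_m) = 242.6686 / 6 = 40.4448
β = Cov / Var(R_m) = 10.0224 / 40.4448 = 0.2478
E(R) = R_f + β × MRP = 3.4% + 0.2478 × 8.1% = 5.41%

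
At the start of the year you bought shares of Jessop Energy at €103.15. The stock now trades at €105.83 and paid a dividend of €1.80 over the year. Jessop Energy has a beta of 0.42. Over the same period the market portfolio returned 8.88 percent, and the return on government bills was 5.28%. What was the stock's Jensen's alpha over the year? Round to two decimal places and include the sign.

-2.45%

Realised HPR = (P1 + D1 − P0) / P0 = (105.83 + 1.80 − 103.15) / 103.15 = 4.48 / 103.15 = 4.3432%
MRP = 8.88% − 5.28% = 3.60%
CAPM required = R_f + β·MRP = 5.28% + 0.42 × 3.60% = 6.7920%
α = realised − required = 4.3432% − 6.7920% = -2.45%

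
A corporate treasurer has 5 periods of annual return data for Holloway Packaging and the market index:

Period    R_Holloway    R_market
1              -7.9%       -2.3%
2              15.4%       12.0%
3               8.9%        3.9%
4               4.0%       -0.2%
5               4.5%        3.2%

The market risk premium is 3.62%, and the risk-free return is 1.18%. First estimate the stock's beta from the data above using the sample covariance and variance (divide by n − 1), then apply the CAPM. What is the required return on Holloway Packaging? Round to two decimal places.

6.28%

Mean R_i = (-7.9 + 15.4 + 8.9 + 4.0 + 4.5) / 5 = 4.9800%
Mean R_m = (-2.3 + 12.0 + 3.9 − 0.2 + 3.2) / 5 = 3.3200%
Σ(R_i − R̄_i)(R_m − R̄_m) = 168.6120  ⇒  Cov = 168.6120 / 4 = 42.1530
Σ(R_m − R̄_m)² = 119.6680  ⇒  Var(R_m) = 119.6680 / 4 = 29.9170
β = Cov / Var(R_m) = 42.1530 / 29.9170 = 1.4090
E(R) = R_f + β × MRP = 1.18% + 1.4090 × 3.62% = 6.28%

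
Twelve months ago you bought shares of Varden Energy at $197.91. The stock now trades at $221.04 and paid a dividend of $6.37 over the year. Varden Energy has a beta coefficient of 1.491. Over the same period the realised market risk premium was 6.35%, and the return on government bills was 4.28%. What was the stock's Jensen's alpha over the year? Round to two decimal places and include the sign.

+1.16%

Realised HPR = (P1 + D1 − P0) / P0 = (221.04 + 6.37 − 197.91) / 197.91 = 29.50 / 197.91 = 14.9058%
CAPM required = R_f + β·MRP = 4.28% + 1.491 × 6.35% = 13.74785%
α = realised − required = 14.9058% − 13.74785% = +1.16%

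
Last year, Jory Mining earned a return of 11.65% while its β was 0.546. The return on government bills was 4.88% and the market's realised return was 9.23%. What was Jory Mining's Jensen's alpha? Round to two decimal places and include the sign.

+4.39%

Market excess return = 9.23% − 4.88% = 4.35%
CAPM benchmark = R_f + β(R_m − R_f) = 4.88% + 0.546 × 4.35% = 7.25510%
α = actual − benchmark = 11.65% − 7.25510% = +4.39%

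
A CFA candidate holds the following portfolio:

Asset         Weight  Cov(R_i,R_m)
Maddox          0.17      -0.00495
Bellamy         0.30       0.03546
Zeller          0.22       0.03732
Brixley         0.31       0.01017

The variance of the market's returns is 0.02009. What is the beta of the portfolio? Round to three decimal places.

β_Maddox = -0.00495 / 0.02009 = -0.2464
β_Bellamy = 0.03546 / 0.02009 = 1.7651
β_Zeller = 0.03732 / 0.02009 = 1.8576
β_Brixley = 0.01017 / 0.02009 = 0.5062
β_P = Σ w_i β_i = 0.17×-0.2464 + 0.30×1.7651 + 0.22×1.8576 + 0.31×0.5062 = 1.0532

1.053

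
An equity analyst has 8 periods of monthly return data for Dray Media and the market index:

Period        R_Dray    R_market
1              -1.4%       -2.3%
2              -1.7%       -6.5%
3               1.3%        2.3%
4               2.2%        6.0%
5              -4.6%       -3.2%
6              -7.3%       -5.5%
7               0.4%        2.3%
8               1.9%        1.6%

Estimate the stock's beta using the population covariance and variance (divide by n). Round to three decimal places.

0.622

Mean R_i = (-1.4 − 1.7 + 1.3 + 2.2 − 4.6 − 7.3 + 0.4 + 1.9) / 8 = -1.1500%
Mean R_m = (-2.3 − 6.5 + 2.3 + 6.0 − 3.2 − 5.5 + 2.3 + 1.6) / 8 = -0.6625%
Σ(R_i − R̄_i)(R_m − R̄_m) = 83.1950  ⇒  Cov = 83.1950 / 8 = 10.3994
Σ(R_m − R̄_m)² = 133.6588  ⇒  Var(R_m) = 133.6588 / 8 = 16.7074
β = Cov / Var(R_m) = 10.3994 / 16.7074 = 0.6224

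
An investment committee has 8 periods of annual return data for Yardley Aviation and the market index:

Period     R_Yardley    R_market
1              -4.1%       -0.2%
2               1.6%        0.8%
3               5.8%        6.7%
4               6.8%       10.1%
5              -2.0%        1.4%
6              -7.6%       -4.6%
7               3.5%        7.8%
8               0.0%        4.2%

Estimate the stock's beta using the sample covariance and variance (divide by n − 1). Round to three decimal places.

0.955

Mean R_i = (-4.1 + 1.6 + 5.8 + 6.8 − 2.0 − 7.6 + 3.5 + 0.0) / 8 = 0.5000%
Mean R_m = (-0.2 + 0.8 + 6.7 + 10.1 + 1.4 − 4.6 + 7.8 + 4.2) / 8 = 3.2750%
Σ(R_i − R̄_i)(R_m − R̄_m) = 156.0000  ⇒  Cov = 156.0000 / 7 = 22.2857
Σ(R_m − R̄_m)² = 163.3750  ⇒  Var(R_m) = 163.3750 / 7 = 23.3393
β = Cov / Var(R_m) = 22.2857 / 23.3393 = 0.9549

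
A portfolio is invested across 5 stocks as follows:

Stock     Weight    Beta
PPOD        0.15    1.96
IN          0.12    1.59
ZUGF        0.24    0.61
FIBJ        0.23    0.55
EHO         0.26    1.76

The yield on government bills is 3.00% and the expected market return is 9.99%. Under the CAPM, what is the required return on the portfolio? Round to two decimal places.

11.49%

β_P = Σ w_i β_i = 0.15×1.96 + 0.12×1.59 + 0.24×0.61 + 0.23×0.55 + 0.26×1.76 = 1.2153
MRP = 9.99% − 3.00% = 6.99%
E(R_P) = R_f + β_P × MRP = 3.00% + 1.2153 × 6.99% = 11.49%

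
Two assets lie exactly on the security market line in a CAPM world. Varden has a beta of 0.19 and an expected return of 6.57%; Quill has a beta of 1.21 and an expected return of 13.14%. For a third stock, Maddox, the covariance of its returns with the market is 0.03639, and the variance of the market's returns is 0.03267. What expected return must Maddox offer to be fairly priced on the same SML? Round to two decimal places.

12.52%

MRP = (13.14% − 6.57%) / (1.21 − 0.19) = 6.4412%
R_f = 6.57% − 0.19 × 6.4412% = 5.3462%
β_Maddox = Cov / Var(R_m) = 0.03639 / 0.03267 = 1.1139
E(R_Maddox) = R_f + β × MRP = 5.3462% + 1.1139 × 6.4412% = 12.52%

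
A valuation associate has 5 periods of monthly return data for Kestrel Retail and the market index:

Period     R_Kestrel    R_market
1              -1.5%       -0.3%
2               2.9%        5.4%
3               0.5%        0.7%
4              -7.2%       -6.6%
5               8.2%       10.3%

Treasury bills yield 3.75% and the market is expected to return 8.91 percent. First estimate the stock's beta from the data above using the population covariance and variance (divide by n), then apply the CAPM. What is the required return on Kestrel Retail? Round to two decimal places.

Mean R_i = (-1.5 + 2.9 + 0.5 − 7.2 + 8.2) / 5 = 0.5800%
Mean R_m = (-0.3 + 5.4 + 0.7 − 6.6 + 10.3) / 5 = 1.9000%
Σ(R_i − R̄_i)(R_m − R̄_m) = 142.9300  ⇒  Cov = 142.9300 / 5 = 28.5860
Σ(R_m − R̄_m)² = 161.3400  ⇒  Var(R_m) = 161.3400 / 5 = 32.2680
β = Cov / Var(R_m) = 28.5860 / 32.2680 = 0.8859
MRP = 8.91% − 3.75% = 5.16%
E(R) = R_f + β × MRP = 3.75% + 0.8859 × 5.16% = 8.32%

8.32%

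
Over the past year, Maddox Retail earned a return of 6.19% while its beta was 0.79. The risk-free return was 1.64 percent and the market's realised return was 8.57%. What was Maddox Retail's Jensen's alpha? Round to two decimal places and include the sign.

Market excess return = 8.57% − 1.64% = 6.93%
CAPM benchmark = R_f + β(R_m − R_f) = 1.64% + 0.79 × 6.93% = 7.1147%
α = actual − benchmark = 6.19% − 7.1147% = -0.92%

-0.92%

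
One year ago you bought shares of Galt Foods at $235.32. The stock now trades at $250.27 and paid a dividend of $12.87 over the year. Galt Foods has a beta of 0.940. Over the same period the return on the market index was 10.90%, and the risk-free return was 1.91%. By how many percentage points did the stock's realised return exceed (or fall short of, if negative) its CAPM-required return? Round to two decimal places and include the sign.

Realised HPR = (P1 + D1 − P0) / P0 = (250.27 + 12.87 − 235.32) / 235.32 = 27.82 / 235.32 = 11.8222%
MRP = 10.90% − 1.91% = 8.99%
CAPM required = R_f + β·MRP = 1.91% + 0.940 × 8.99% = 10.36060%
α = realised − required = 11.8222% − 10.36060% = +1.46%

+1.46%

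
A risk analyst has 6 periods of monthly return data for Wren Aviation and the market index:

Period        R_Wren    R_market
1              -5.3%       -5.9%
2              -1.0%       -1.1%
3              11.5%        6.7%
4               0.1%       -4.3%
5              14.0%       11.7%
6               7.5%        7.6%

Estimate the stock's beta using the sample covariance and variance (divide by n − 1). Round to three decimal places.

1.024

Mean R_i = (-5.3 − 1.0 + 11.5 + 0.1 + 14.0 + 7.5) / 6 = 4.4667%
Mean R_m = (-5.9 − 1.1 + 6.7 − 4.3 + 11.7 + 7.6) / 6 = 2.4500%
Σ(R_i − R̄_i)(R_m − R̄_m) = 264.1300  ⇒  Cov = 264.1300 / 5 = 52.8260
Σ(R_m − R̄_m)² = 258.0350  ⇒  Var(R_m) = 258.0350 / 5 = 51.6070
β = Cov / Var(R_m) = 52.8260 / 51.6070 = 1.0236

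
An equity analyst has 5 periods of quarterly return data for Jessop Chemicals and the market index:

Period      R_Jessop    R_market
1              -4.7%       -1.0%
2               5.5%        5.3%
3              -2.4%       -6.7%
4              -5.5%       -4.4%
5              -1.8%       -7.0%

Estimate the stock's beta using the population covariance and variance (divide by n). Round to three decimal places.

0.596

Mean R_i = (-4.7 + 5.5 − 2.4 − 5.5 − 1.8) / 5 = -1.7800%
Mean R_m = (-1.0 + 5.3 − 6.7 − 4.4 − 7.0) / 5 = -2.7600%
Σ(R_i − R̄_i)(R_m − R̄_m) = 62.1660  ⇒  Cov = 62.1660 / 5 = 12.4332
Σ(R_m − R̄_m)² = 104.2520  ⇒  Var(R_m) = 104.2520 / 5 = 20.8504
β = Cov / Var(R_m) = 12.4332 / 20.8504 = 0.5963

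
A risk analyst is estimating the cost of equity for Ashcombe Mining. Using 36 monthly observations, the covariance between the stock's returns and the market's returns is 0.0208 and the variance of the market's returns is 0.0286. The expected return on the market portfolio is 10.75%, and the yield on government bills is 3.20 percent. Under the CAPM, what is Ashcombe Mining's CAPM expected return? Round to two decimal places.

8.69%

β = Cov(R_i, R_m) / Var(R_m) = 0.0208 / 0.0286 = 0.7273
MRP = 10.75% − 3.20% = 7.55%
E(R) = R_f + β × MRP = 3.20% + 0.7273 × 7.55% = 8.69%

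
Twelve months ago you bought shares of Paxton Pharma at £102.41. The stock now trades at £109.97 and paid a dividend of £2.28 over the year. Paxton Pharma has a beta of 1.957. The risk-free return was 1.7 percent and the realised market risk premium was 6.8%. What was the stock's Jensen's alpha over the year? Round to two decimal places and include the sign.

-5.40%

Realised HPR = (P1 + D1 − P0) / P0 = (109.97 + 2.28 − 102.41) / 102.41 = 9.84 / 102.41 = 9.6084%
CAPM required = R_f + β·MRP = 1.7% + 1.957 × 6.8% = 15.0076%
α = realised − required = 9.6084% − 15.0076% = -5.40%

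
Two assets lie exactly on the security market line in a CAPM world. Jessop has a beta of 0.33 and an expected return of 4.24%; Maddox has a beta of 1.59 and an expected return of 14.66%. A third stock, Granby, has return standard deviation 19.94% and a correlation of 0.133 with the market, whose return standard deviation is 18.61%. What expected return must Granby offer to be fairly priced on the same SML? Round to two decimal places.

MRP = (14.66% − 4.24%) / (1.59 − 0.33) = 8.2698%
R_f = 4.24% − 0.33 × 8.2698% = 1.5110%
β_Granby = ρ·σ_i/σ_m = 0.133 × 19.94 / 18.61 = 0.1425
E(R_Granby) = R_f + β × MRP = 1.5110% + 0.1425 × 8.2698% = 2.69%

2.69%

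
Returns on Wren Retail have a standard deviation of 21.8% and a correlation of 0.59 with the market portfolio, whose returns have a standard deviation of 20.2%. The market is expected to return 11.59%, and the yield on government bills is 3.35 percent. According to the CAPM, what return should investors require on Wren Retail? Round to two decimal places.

β = ρ × σ_i / σ_m = 0.59 × 21.8% / 20.2% = 0.6367
MRP = 11.59% − 3.35% = 8.24%
E(R) = 3.35% + 0.6367 × 8.24% = 8.60%

8.60%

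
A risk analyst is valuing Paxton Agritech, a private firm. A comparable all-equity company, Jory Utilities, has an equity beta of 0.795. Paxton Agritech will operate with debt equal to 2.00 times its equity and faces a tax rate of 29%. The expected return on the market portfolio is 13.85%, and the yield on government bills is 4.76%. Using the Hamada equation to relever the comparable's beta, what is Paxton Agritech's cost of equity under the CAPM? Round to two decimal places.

β_L = β_U × [1 + (1 − t)(D/E)] = 0.795 × [1 + (1 − 0.29) × 2.00]
    = 0.795 × [1 + 0.71 × 2.00] = 0.795 × 2.4200 = 1.9239
MRP = 13.85% − 4.76% = 9.09%
E(R) = R_f + β_L × MRP = 4.76% + 1.9239 × 9.09% = 22.25%

22.25%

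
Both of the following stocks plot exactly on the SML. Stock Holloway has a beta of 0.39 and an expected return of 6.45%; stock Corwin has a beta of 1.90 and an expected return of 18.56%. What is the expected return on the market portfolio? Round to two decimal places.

11.34%

Both satisfy E(R) = R_f + β·MRP, so the slope of the SML is
MRP = (18.56% − 6.45%) / (1.90 − 0.39) = 12.11% / 1.51 = 8.0199%
R_f = E(R_Holloway) − β_Holloway·MRP = 6.45% − 0.39 × 8.0199% = 3.3222%
E(R_m) = R_f + MRP = 3.3222% + 8.0199% = 11.34%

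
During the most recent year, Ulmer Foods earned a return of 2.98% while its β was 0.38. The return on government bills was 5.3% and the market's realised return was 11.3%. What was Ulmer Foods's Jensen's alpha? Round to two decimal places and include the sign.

Market excess return = 11.3% − 5.3% = 6.00%
CAPM benchmark = R_f + β(R_m − R_f) = 5.3% + 0.38 × 6.0% = 7.5800%
α = actual − benchmark = 2.98% − 7.5800% = -4.60%

-4.60%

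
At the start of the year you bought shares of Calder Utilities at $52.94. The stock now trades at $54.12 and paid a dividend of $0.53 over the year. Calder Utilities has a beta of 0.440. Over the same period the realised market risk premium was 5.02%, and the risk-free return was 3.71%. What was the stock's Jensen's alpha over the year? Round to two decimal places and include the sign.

Realised HPR = (P1 + D1 − P0) / P0 = (54.12 + 0.53 − 52.94) / 52.94 = 1.71 / 52.94 = 3.2301%
CAPM required = R_f + β·MRP = 3.71% + 0.440 × 5.02% = 5.91880%
α = realised − required = 3.2301% − 5.91880% = -2.69%

-2.69%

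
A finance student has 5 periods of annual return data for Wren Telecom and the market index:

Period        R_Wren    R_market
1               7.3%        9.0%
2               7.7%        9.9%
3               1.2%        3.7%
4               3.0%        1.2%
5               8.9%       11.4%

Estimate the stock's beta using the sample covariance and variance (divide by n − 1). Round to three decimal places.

Mean R_i = (7.3 + 7.7 + 1.2 + 3.0 + 8.9) / 5 = 5.6200%
Mean R_m = (9.0 + 9.9 + 3.7 + 1.2 + 11.4) / 5 = 7.0400%
Σ(R_i − R̄_i)(R_m − R̄_m) = 53.6060  ⇒  Cov = 53.6060 / 4 = 13.4015
Σ(R_m − R̄_m)² = 76.2920  ⇒  Var(R_m) = 76.2920 / 4 = 19.0730
β = Cov / Var(R_m) = 13.4015 / 19.0730 = 0.7026

0.703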